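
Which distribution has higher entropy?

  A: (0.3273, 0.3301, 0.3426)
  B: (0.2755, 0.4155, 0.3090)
A

Both distributions are close to uniform, making this a harder comparison.

H(A) = 1.5847 bits
H(B) = 1.5624 bits

The distribution closer to uniform has higher entropy.
Answer: A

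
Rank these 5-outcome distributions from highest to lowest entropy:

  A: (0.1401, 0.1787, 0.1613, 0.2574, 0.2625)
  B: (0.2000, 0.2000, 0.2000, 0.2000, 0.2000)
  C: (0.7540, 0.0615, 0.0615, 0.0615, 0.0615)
B > A > C

Key insight: Entropy is maximized by uniform distributions and minimized by concentrated distributions.

- Uniform distributions have maximum entropy log₂(5) = 2.3219 bits
- The more "peaked" or concentrated a distribution, the lower its entropy

Entropies:
  H(A) = 2.2763 bits
  H(B) = 2.3219 bits
  H(C) = 1.2969 bits

Ranking: B > A > C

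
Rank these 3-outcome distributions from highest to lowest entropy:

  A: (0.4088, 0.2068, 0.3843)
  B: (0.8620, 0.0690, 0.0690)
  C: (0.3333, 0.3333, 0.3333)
C > A > B

Key insight: Entropy is maximized by uniform distributions and minimized by concentrated distributions.

- Uniform distributions have maximum entropy log₂(3) = 1.5850 bits
- The more "peaked" or concentrated a distribution, the lower its entropy

Entropies:
  H(A) = 1.5280 bits
  H(B) = 0.7170 bits
  H(C) = 1.5850 bits

Ranking: C > A > B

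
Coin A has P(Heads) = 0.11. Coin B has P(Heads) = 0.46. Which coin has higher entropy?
B

For binary distributions, entropy is maximized at p=0.5 and decreases as p moves toward 0 or 1.

H(A) = H(0.11) = 0.4999 bits
H(B) = H(0.46) = 0.9954 bits

Distribution B (p=0.46) is closer to uniform (p=0.5), so it has higher entropy.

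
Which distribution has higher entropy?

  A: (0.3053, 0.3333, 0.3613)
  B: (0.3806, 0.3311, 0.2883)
A

Both distributions are close to uniform, making this a harder comparison.

H(A) = 1.5816 bits
H(B) = 1.5757 bits

The distribution closer to uniform has higher entropy.
Answer: A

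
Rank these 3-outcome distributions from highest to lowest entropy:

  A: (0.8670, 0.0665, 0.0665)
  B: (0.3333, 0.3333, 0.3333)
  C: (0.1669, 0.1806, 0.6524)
B > C > A

Key insight: Entropy is maximized by uniform distributions and minimized by concentrated distributions.

- Uniform distributions have maximum entropy log₂(3) = 1.5850 bits
- The more "peaked" or concentrated a distribution, the lower its entropy

Entropies:
  H(A) = 0.6986 bits
  H(B) = 1.5850 bits
  H(C) = 1.2790 bits

Ranking: B > C > A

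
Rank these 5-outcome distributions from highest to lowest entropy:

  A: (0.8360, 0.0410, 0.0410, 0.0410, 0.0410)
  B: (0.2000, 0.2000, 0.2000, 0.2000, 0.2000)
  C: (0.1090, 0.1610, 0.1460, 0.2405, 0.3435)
B > C > A

Key insight: Entropy is maximized by uniform distributions and minimized by concentrated distributions.

- Uniform distributions have maximum entropy log₂(5) = 2.3219 bits
- The more "peaked" or concentrated a distribution, the lower its entropy

Entropies:
  H(A) = 0.9718 bits
  H(B) = 2.3219 bits
  H(C) = 2.2021 bits

Ranking: B > C > A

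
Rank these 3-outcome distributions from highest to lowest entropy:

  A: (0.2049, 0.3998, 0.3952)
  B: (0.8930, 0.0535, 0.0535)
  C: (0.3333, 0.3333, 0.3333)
C > A > B

Key insight: Entropy is maximized by uniform distributions and minimized by concentrated distributions.

- Uniform distributions have maximum entropy log₂(3) = 1.5850 bits
- The more "peaked" or concentrated a distribution, the lower its entropy

Entropies:
  H(A) = 1.5267 bits
  H(B) = 0.5978 bits
  H(C) = 1.5850 bits

Ranking: C > A > B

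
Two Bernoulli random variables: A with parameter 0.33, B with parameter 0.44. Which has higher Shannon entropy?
B

For binary distributions, entropy is maximized at p=0.5 and decreases as p moves toward 0 or 1.

H(A) = H(0.33) = 0.9149 bits
H(B) = H(0.44) = 0.9896 bits

Distribution B (p=0.44) is closer to uniform (p=0.5), so it has higher entropy.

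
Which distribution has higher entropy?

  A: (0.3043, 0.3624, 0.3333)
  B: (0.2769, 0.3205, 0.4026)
A

Both distributions are close to uniform, making this a harder comparison.

H(A) = 1.5813 bits
H(B) = 1.5676 bits

The distribution closer to uniform has higher entropy.
Answer: A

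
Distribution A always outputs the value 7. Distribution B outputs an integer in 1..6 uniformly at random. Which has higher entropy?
B

A is deterministic, so H(A) = 0. B is uniform over 6 outcomes, so H(B) = log₂(6) = 2.585 bits. Any distribution with genuine randomness has higher entropy than a deterministic one.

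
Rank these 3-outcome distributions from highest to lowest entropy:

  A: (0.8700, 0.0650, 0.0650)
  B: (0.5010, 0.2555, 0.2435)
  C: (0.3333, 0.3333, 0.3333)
C > B > A

Key insight: Entropy is maximized by uniform distributions and minimized by concentrated distributions.

- Uniform distributions have maximum entropy log₂(3) = 1.5850 bits
- The more "peaked" or concentrated a distribution, the lower its entropy

Entropies:
  H(A) = 0.6874 bits
  H(B) = 1.4988 bits
  H(C) = 1.5850 bits

Ranking: C > B > A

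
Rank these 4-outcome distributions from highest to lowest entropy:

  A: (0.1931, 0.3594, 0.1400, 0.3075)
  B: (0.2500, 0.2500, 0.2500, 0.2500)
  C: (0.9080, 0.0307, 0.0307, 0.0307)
B > A > C

Key insight: Entropy is maximized by uniform distributions and minimized by concentrated distributions.

- Uniform distributions have maximum entropy log₂(4) = 2.0000 bits
- The more "peaked" or concentrated a distribution, the lower its entropy

Entropies:
  H(A) = 1.9089 bits
  H(B) = 2.0000 bits
  H(C) = 0.5889 bits

Ranking: B > A > C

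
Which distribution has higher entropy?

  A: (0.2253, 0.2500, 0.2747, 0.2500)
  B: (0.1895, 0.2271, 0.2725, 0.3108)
A

Both distributions are close to uniform, making this a harder comparison.

H(A) = 1.9965 bits
H(B) = 1.9756 bits

The distribution closer to uniform has higher entropy.
Answer: A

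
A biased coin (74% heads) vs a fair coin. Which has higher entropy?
Fair coin

The fair coin is uniform (p=0.5), maximizing binary entropy at 1 bit. The biased coin has H(0.74) ≈ 0.827 bits — its outcome is more predictable, so its entropy is lower.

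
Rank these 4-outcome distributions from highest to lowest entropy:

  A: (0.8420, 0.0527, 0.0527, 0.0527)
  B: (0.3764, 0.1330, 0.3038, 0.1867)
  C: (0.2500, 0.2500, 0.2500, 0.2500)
C > B > A

Key insight: Entropy is maximized by uniform distributions and minimized by concentrated distributions.

- Uniform distributions have maximum entropy log₂(4) = 2.0000 bits
- The more "peaked" or concentrated a distribution, the lower its entropy

Entropies:
  H(A) = 0.8799 bits
  H(B) = 1.8920 bits
  H(C) = 2.0000 bits

Ranking: C > B > A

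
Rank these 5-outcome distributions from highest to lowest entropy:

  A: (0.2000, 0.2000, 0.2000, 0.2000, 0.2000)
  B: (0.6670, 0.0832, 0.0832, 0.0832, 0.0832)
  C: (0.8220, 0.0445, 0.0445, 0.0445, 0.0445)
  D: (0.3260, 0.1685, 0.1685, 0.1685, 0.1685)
A > D > B > C

Key insight: Entropy is maximized by uniform distributions and minimized by concentrated distributions.

Entropies:
  H(A) = 2.3219 bits
  H(B) = 1.5840 bits
  H(C) = 1.0317 bits
  H(D) = 2.2588 bits

Ranking: A > D > B > C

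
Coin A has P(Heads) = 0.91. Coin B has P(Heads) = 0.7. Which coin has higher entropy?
B

For binary distributions, entropy is maximized at p=0.5 and decreases as p moves toward 0 or 1.

H(A) = H(0.91) = 0.4365 bits
H(B) = H(0.7) = 0.8813 bits

Distribution B (p=0.7) is closer to uniform (p=0.5), so it has higher entropy.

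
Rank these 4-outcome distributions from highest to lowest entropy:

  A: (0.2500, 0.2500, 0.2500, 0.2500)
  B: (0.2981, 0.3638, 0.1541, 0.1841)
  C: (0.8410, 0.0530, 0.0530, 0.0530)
A > B > C

Key insight: Entropy is maximized by uniform distributions and minimized by concentrated distributions.

- Uniform distributions have maximum entropy log₂(4) = 2.0000 bits
- The more "peaked" or concentrated a distribution, the lower its entropy

Entropies:
  H(A) = 2.0000 bits
  H(B) = 1.9164 bits
  H(C) = 0.8839 bits

Ranking: A > B > C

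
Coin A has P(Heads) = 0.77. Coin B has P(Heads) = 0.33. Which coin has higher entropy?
B

For binary distributions, entropy is maximized at p=0.5 and decreases as p moves toward 0 or 1.

H(A) = H(0.77) = 0.7780 bits
H(B) = H(0.33) = 0.9149 bits

Distribution B (p=0.33) is closer to uniform (p=0.5), so it has higher entropy.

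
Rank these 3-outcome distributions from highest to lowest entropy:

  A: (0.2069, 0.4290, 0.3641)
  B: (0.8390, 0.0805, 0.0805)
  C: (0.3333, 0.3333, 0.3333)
C > A > B

Key insight: Entropy is maximized by uniform distributions and minimized by concentrated distributions.

- Uniform distributions have maximum entropy log₂(3) = 1.5850 bits
- The more "peaked" or concentrated a distribution, the lower its entropy

Entropies:
  H(A) = 1.5248 bits
  H(B) = 0.7977 bits
  H(C) = 1.5850 bits

Ranking: C > A > B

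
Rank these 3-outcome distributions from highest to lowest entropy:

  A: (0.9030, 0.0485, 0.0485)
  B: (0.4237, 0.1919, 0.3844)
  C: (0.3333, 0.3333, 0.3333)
C > B > A

Key insight: Entropy is maximized by uniform distributions and minimized by concentrated distributions.

- Uniform distributions have maximum entropy log₂(3) = 1.5850 bits
- The more "peaked" or concentrated a distribution, the lower its entropy

Entropies:
  H(A) = 0.5564 bits
  H(B) = 1.5121 bits
  H(C) = 1.5850 bits

Ranking: C > B > A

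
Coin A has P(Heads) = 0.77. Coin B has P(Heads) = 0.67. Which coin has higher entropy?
B

For binary distributions, entropy is maximized at p=0.5 and decreases as p moves toward 0 or 1.

H(A) = H(0.77) = 0.7780 bits
H(B) = H(0.67) = 0.9149 bits

Distribution B (p=0.67) is closer to uniform (p=0.5), so it has higher entropy.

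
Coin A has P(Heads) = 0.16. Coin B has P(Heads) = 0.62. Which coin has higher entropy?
B

For binary distributions, entropy is maximized at p=0.5 and decreases as p moves toward 0 or 1.

H(A) = H(0.16) = 0.6343 bits
H(B) = H(0.62) = 0.9580 bits

Distribution B (p=0.62) is closer to uniform (p=0.5), so it has higher entropy.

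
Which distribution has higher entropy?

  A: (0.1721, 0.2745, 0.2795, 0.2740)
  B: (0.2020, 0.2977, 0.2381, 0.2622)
B

Both distributions are close to uniform, making this a harder comparison.

H(A) = 1.9746 bits
H(B) = 1.9859 bits

The distribution closer to uniform has higher entropy.
Answer: B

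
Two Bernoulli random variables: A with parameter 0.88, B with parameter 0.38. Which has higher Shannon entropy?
B

For binary distributions, entropy is maximized at p=0.5 and decreases as p moves toward 0 or 1.

H(A) = H(0.88) = 0.5294 bits
H(B) = H(0.38) = 0.9580 bits

Distribution B (p=0.38) is closer to uniform (p=0.5), so it has higher entropy.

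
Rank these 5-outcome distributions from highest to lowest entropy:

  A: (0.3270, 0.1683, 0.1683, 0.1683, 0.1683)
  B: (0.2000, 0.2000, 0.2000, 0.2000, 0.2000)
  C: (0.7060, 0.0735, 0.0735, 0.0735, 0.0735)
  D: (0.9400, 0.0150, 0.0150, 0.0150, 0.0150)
B > A > C > D

Key insight: Entropy is maximized by uniform distributions and minimized by concentrated distributions.

Entropies:
  H(A) = 2.2578 bits
  H(B) = 2.3219 bits
  H(C) = 1.4618 bits
  H(D) = 0.4474 bits

Ranking: B > A > C > D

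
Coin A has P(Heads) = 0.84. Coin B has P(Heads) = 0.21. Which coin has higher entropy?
B

For binary distributions, entropy is maximized at p=0.5 and decreases as p moves toward 0 or 1.

H(A) = H(0.84) = 0.6343 bits
H(B) = H(0.21) = 0.7415 bits

Distribution B (p=0.21) is closer to uniform (p=0.5), so it has higher entropy.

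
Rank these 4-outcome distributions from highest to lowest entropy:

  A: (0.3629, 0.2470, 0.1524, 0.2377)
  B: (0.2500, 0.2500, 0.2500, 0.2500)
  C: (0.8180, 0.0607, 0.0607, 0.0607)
B > A > C

Key insight: Entropy is maximized by uniform distributions and minimized by concentrated distributions.

- Uniform distributions have maximum entropy log₂(4) = 2.0000 bits
- The more "peaked" or concentrated a distribution, the lower its entropy

Entropies:
  H(A) = 1.9353 bits
  H(B) = 2.0000 bits
  H(C) = 0.9729 bits

Ranking: B > A > C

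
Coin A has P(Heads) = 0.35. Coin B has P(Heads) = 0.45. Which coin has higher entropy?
B

For binary distributions, entropy is maximized at p=0.5 and decreases as p moves toward 0 or 1.

H(A) = H(0.35) = 0.9341 bits
H(B) = H(0.45) = 0.9928 bits

Distribution B (p=0.45) is closer to uniform (p=0.5), so it has higher entropy.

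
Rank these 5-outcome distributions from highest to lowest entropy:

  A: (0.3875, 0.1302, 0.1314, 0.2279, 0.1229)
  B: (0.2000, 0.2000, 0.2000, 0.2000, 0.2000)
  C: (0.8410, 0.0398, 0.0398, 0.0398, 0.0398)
B > A > C

Key insight: Entropy is maximized by uniform distributions and minimized by concentrated distributions.

- Uniform distributions have maximum entropy log₂(5) = 2.3219 bits
- The more "peaked" or concentrated a distribution, the lower its entropy

Entropies:
  H(A) = 2.1558 bits
  H(B) = 2.3219 bits
  H(C) = 0.9499 bits

Ranking: B > A > C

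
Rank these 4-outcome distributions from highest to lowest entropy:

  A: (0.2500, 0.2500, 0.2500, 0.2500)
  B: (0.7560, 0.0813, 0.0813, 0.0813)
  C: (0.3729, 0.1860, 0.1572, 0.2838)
A > C > B

Key insight: Entropy is maximized by uniform distributions and minimized by concentrated distributions.

- Uniform distributions have maximum entropy log₂(4) = 2.0000 bits
- The more "peaked" or concentrated a distribution, the lower its entropy

Entropies:
  H(A) = 2.0000 bits
  H(B) = 1.1884 bits
  H(C) = 1.9175 bits

Ranking: A > C > B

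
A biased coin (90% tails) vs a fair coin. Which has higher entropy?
Fair coin

The fair coin is uniform (p=0.5), maximizing binary entropy at 1 bit. The biased coin has H(0.90) ≈ 0.469 bits — its outcome is more predictable, so its entropy is lower.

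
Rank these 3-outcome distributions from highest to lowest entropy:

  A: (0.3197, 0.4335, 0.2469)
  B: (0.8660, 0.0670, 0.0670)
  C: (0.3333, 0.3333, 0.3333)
C > A > B

Key insight: Entropy is maximized by uniform distributions and minimized by concentrated distributions.

- Uniform distributions have maximum entropy log₂(3) = 1.5850 bits
- The more "peaked" or concentrated a distribution, the lower its entropy

Entropies:
  H(A) = 1.5469 bits
  H(B) = 0.7023 bits
  H(C) = 1.5850 bits

Ranking: C > A > B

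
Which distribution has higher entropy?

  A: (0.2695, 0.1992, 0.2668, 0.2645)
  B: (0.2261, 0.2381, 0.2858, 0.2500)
B

Both distributions are close to uniform, making this a harder comparison.

H(A) = 1.9895 bits
H(B) = 1.9943 bits

The distribution closer to uniform has higher entropy.
Answer: B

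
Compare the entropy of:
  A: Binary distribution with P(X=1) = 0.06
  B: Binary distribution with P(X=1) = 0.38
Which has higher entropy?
B

For binary distributions, entropy is maximized at p=0.5 and decreases as p moves toward 0 or 1.

H(A) = H(0.06) = 0.3274 bits
H(B) = H(0.38) = 0.9580 bits

Distribution B (p=0.38) is closer to uniform (p=0.5), so it has higher entropy.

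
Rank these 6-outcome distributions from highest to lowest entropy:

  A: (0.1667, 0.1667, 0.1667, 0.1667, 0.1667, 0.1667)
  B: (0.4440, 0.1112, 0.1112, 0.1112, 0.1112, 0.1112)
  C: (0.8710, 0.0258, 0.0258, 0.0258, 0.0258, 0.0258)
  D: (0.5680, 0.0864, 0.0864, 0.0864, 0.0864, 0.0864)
A > B > D > C

Key insight: Entropy is maximized by uniform distributions and minimized by concentrated distributions.

Entropies:
  H(A) = 2.5850 bits
  H(B) = 2.2819 bits
  H(C) = 0.8542 bits
  H(D) = 1.9897 bits

Ranking: A > B > D > C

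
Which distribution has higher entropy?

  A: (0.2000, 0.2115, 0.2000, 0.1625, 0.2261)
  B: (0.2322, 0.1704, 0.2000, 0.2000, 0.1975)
B

Both distributions are close to uniform, making this a harder comparison.

H(A) = 2.3137 bits
H(B) = 2.3150 bits

The distribution closer to uniform has higher entropy.
Answer: B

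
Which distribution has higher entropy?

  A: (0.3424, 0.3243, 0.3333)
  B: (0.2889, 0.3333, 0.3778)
A

Both distributions are close to uniform, making this a harder comparison.

H(A) = 1.5846 bits
H(B) = 1.5764 bits

The distribution closer to uniform has higher entropy.
Answer: A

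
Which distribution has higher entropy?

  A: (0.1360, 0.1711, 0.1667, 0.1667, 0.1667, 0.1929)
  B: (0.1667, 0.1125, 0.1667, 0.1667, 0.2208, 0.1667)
A

Both distributions are close to uniform, making this a harder comparison.

H(A) = 2.5777 bits
H(B) = 2.5591 bits

The distribution closer to uniform has higher entropy.
Answer: A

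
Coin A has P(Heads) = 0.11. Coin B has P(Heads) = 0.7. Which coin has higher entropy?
B

For binary distributions, entropy is maximized at p=0.5 and decreases as p moves toward 0 or 1.

H(A) = H(0.11) = 0.4999 bits
H(B) = H(0.7) = 0.8813 bits

Distribution B (p=0.7) is closer to uniform (p=0.5), so it has higher entropy.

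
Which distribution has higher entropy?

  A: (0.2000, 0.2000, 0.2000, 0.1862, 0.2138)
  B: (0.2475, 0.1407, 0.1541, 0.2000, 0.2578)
A

Both distributions are close to uniform, making this a harder comparison.

H(A) = 2.3206 bits
H(B) = 2.2809 bits

The distribution closer to uniform has higher entropy.
Answer: A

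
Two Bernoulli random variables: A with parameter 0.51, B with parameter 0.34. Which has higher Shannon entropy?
A

For binary distributions, entropy is maximized at p=0.5 and decreases as p moves toward 0 or 1.

H(A) = H(0.51) = 0.9997 bits
H(B) = H(0.34) = 0.9248 bits

Distribution A (p=0.51) is closer to uniform (p=0.5), so it has higher entropy.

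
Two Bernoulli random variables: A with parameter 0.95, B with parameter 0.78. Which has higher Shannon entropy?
B

For binary distributions, entropy is maximized at p=0.5 and decreases as p moves toward 0 or 1.

H(A) = H(0.95) = 0.2864 bits
H(B) = H(0.78) = 0.7602 bits

Distribution B (p=0.78) is closer to uniform (p=0.5), so it has higher entropy.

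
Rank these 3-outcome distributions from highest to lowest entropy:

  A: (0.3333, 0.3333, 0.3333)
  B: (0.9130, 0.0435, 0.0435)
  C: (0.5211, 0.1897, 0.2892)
A > C > B

Key insight: Entropy is maximized by uniform distributions and minimized by concentrated distributions.

- Uniform distributions have maximum entropy log₂(3) = 1.5850 bits
- The more "peaked" or concentrated a distribution, the lower its entropy

Entropies:
  H(A) = 1.5850 bits
  H(B) = 0.5134 bits
  H(C) = 1.4626 bits

Ranking: A > C > B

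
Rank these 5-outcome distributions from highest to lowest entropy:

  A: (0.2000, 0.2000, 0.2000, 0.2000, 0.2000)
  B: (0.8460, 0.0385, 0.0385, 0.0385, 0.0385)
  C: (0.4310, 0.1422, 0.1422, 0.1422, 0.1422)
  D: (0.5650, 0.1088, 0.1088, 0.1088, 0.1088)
A > C > D > B

Key insight: Entropy is maximized by uniform distributions and minimized by concentrated distributions.

Entropies:
  H(A) = 2.3219 bits
  H(B) = 0.9278 bits
  H(C) = 2.1242 bits
  H(D) = 1.8578 bits

Ranking: A > C > D > B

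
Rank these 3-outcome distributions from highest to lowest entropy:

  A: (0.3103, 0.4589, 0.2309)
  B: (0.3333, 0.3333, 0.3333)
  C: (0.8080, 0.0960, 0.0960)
B > A > C

Key insight: Entropy is maximized by uniform distributions and minimized by concentrated distributions.

- Uniform distributions have maximum entropy log₂(3) = 1.5850 bits
- The more "peaked" or concentrated a distribution, the lower its entropy

Entropies:
  H(A) = 1.5278 bits
  H(B) = 1.5850 bits
  H(C) = 0.8976 bits

Ranking: B > A > C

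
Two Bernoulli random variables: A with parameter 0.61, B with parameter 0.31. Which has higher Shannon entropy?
A

For binary distributions, entropy is maximized at p=0.5 and decreases as p moves toward 0 or 1.

H(A) = H(0.61) = 0.9648 bits
H(B) = H(0.31) = 0.8932 bits

Distribution A (p=0.61) is closer to uniform (p=0.5), so it has higher entropy.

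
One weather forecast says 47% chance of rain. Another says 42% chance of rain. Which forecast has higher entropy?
47% forecast

Treat each forecast as a Bernoulli distribution. Binary entropy is maximized at p=0.5 and falls off symmetrically toward 0 or 1. The 47% forecast is closer to 50%, so it is more uncertain. H(47%) ≈ 0.997 bits, H(42%) ≈ 0.981 bits.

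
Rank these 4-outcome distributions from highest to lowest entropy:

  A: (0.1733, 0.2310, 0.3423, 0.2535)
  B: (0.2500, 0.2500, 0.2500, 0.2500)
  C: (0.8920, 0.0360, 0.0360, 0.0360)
B > A > C

Key insight: Entropy is maximized by uniform distributions and minimized by concentrated distributions.

- Uniform distributions have maximum entropy log₂(4) = 2.0000 bits
- The more "peaked" or concentrated a distribution, the lower its entropy

Entropies:
  H(A) = 1.9578 bits
  H(B) = 2.0000 bits
  H(C) = 0.6650 bits

Ranking: B > A > C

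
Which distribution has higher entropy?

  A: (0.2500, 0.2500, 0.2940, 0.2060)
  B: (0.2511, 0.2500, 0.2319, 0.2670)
B

Both distributions are close to uniform, making this a harder comparison.

H(A) = 1.9888 bits
H(B) = 1.9982 bits

The distribution closer to uniform has higher entropy.
Answer: B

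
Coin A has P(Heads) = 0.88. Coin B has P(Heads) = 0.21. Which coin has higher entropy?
B

For binary distributions, entropy is maximized at p=0.5 and decreases as p moves toward 0 or 1.

H(A) = H(0.88) = 0.5294 bits
H(B) = H(0.21) = 0.7415 bits

Distribution B (p=0.21) is closer to uniform (p=0.5), so it has higher entropy.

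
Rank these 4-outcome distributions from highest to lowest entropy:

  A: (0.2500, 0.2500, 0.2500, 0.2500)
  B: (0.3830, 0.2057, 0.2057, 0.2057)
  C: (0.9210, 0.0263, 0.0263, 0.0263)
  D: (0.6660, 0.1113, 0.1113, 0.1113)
A > B > D > C

Key insight: Entropy is maximized by uniform distributions and minimized by concentrated distributions.

Entropies:
  H(A) = 2.0000 bits
  H(B) = 1.9381 bits
  H(C) = 0.5239 bits
  H(D) = 1.4483 bits

Ranking: A > B > D > C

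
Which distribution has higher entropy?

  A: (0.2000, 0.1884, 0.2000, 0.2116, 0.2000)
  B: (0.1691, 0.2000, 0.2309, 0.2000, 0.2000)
A

Both distributions are close to uniform, making this a harder comparison.

H(A) = 2.3210 bits
H(B) = 2.3150 bits

The distribution closer to uniform has higher entropy.
Answer: A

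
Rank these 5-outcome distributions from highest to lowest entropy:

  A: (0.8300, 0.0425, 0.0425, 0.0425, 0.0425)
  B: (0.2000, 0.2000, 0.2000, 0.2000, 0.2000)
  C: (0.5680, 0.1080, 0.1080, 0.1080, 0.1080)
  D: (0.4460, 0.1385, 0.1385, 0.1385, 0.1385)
B > D > C > A

Key insight: Entropy is maximized by uniform distributions and minimized by concentrated distributions.

Entropies:
  H(A) = 0.9977 bits
  H(B) = 2.3219 bits
  H(C) = 1.8506 bits
  H(D) = 2.0996 bits

Ranking: B > D > C > A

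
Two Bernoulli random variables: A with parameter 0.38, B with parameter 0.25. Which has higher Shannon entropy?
A

For binary distributions, entropy is maximized at p=0.5 and decreases as p moves toward 0 or 1.

H(A) = H(0.38) = 0.9580 bits
H(B) = H(0.25) = 0.8113 bits

Distribution A (p=0.38) is closer to uniform (p=0.5), so it has higher entropy.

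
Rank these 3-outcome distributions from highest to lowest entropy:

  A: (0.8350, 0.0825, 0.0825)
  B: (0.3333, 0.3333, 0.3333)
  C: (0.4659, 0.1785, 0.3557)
B > C > A

Key insight: Entropy is maximized by uniform distributions and minimized by concentrated distributions.

- Uniform distributions have maximum entropy log₂(3) = 1.5850 bits
- The more "peaked" or concentrated a distribution, the lower its entropy

Entropies:
  H(A) = 0.8111 bits
  H(B) = 1.5850 bits
  H(C) = 1.4876 bits

Ranking: B > C > A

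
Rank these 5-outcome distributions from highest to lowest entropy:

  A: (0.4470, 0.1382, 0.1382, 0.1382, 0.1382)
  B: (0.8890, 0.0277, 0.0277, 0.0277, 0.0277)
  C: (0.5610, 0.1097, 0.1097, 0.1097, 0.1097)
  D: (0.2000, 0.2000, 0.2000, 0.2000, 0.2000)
D > A > C > B

Key insight: Entropy is maximized by uniform distributions and minimized by concentrated distributions.

Entropies:
  H(A) = 2.0979 bits
  H(B) = 0.7249 bits
  H(C) = 1.8672 bits
  H(D) = 2.3219 bits

Ranking: D > A > C > B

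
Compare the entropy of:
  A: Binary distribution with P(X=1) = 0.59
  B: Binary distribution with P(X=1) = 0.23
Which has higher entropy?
A

For binary distributions, entropy is maximized at p=0.5 and decreases as p moves toward 0 or 1.

H(A) = H(0.59) = 0.9765 bits
H(B) = H(0.23) = 0.7780 bits

Distribution A (p=0.59) is closer to uniform (p=0.5), so it has higher entropy.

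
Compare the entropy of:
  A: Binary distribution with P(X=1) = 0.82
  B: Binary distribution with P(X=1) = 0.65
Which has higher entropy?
B

For binary distributions, entropy is maximized at p=0.5 and decreases as p moves toward 0 or 1.

H(A) = H(0.82) = 0.6801 bits
H(B) = H(0.65) = 0.9341 bits

Distribution B (p=0.65) is closer to uniform (p=0.5), so it has higher entropy.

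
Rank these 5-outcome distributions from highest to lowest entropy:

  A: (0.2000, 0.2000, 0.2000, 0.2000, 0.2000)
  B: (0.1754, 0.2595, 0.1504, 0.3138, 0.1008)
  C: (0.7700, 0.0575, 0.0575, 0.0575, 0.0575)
A > B > C

Key insight: Entropy is maximized by uniform distributions and minimized by concentrated distributions.

- Uniform distributions have maximum entropy log₂(5) = 2.3219 bits
- The more "peaked" or concentrated a distribution, the lower its entropy

Entropies:
  H(A) = 2.3219 bits
  H(B) = 2.2150 bits
  H(C) = 1.2380 bits

Ranking: A > B > C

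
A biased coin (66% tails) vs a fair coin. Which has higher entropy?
Fair coin

The fair coin is uniform (p=0.5), maximizing binary entropy at 1 bit. The biased coin has H(0.66) ≈ 0.925 bits — its outcome is more predictable, so its entropy is lower.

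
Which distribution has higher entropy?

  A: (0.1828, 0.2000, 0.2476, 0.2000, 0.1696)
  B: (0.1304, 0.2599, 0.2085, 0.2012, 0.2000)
A

Both distributions are close to uniform, making this a harder comparison.

H(A) = 2.3097 bits
H(B) = 2.2899 bits

The distribution closer to uniform has higher entropy.
Answer: A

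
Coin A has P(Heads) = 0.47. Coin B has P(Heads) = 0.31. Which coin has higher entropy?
A

For binary distributions, entropy is maximized at p=0.5 and decreases as p moves toward 0 or 1.

H(A) = H(0.47) = 0.9974 bits
H(B) = H(0.31) = 0.8932 bits

Distribution A (p=0.47) is closer to uniform (p=0.5), so it has higher entropy.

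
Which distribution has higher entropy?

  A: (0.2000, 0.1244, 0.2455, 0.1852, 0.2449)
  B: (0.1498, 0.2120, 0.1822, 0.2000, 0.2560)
B

Both distributions are close to uniform, making this a harder comparison.

H(A) = 2.2835 bits
H(B) = 2.2999 bits

The distribution closer to uniform has higher entropy.
Answer: B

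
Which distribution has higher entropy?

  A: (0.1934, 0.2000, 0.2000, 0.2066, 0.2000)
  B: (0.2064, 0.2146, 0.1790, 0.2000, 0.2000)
A

Both distributions are close to uniform, making this a harder comparison.

H(A) = 2.3216 bits
H(B) = 2.3194 bits

The distribution closer to uniform has higher entropy.
Answer: A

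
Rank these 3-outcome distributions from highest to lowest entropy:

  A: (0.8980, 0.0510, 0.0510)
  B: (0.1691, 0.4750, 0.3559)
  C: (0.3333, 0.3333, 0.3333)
C > B > A

Key insight: Entropy is maximized by uniform distributions and minimized by concentrated distributions.

- Uniform distributions have maximum entropy log₂(3) = 1.5850 bits
- The more "peaked" or concentrated a distribution, the lower its entropy

Entropies:
  H(A) = 0.5773 bits
  H(B) = 1.4741 bits
  H(C) = 1.5850 bits

Ranking: C > B > A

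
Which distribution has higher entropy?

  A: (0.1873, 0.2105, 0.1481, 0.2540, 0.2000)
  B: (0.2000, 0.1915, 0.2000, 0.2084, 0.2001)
B

Both distributions are close to uniform, making this a harder comparison.

H(A) = 2.3006 bits
H(B) = 2.3214 bits

The distribution closer to uniform has higher entropy.
Answer: B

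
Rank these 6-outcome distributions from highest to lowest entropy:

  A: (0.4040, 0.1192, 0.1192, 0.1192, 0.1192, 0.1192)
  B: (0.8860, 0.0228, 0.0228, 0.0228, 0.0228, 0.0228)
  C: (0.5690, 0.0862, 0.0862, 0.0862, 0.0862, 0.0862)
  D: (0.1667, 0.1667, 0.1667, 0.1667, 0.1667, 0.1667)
D > A > C > B

Key insight: Entropy is maximized by uniform distributions and minimized by concentrated distributions.

Entropies:
  H(A) = 2.3571 bits
  H(B) = 0.7766 bits
  H(C) = 1.9870 bits
  H(D) = 2.5850 bits

Ranking: D > A > C > B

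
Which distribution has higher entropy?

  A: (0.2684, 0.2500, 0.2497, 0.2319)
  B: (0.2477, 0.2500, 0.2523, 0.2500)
B

Both distributions are close to uniform, making this a harder comparison.

H(A) = 1.9981 bits
H(B) = 2.0000 bits

The distribution closer to uniform has higher entropy.
Answer: B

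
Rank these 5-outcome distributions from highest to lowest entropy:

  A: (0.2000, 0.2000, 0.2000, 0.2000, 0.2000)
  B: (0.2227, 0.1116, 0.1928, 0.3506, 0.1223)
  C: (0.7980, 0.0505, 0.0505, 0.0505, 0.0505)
A > B > C

Key insight: Entropy is maximized by uniform distributions and minimized by concentrated distributions.

- Uniform distributions have maximum entropy log₂(5) = 2.3219 bits
- The more "peaked" or concentrated a distribution, the lower its entropy

Entropies:
  H(A) = 2.3219 bits
  H(B) = 2.1944 bits
  H(C) = 1.1299 bits

Ranking: A > B > C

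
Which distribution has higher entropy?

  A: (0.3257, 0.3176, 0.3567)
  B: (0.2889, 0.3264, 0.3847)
A

Both distributions are close to uniform, making this a harder comparison.

H(A) = 1.5831 bits
H(B) = 1.5749 bits

The distribution closer to uniform has higher entropy.
Answer: A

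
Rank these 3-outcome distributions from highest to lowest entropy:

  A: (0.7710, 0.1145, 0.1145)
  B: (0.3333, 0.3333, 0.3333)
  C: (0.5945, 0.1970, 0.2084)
B > C > A

Key insight: Entropy is maximized by uniform distributions and minimized by concentrated distributions.

- Uniform distributions have maximum entropy log₂(3) = 1.5850 bits
- The more "peaked" or concentrated a distribution, the lower its entropy

Entropies:
  H(A) = 1.0053 bits
  H(B) = 1.5850 bits
  H(C) = 1.3793 bits

Ranking: B > C > A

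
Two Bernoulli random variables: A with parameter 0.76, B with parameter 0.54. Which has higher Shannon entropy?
B

For binary distributions, entropy is maximized at p=0.5 and decreases as p moves toward 0 or 1.

H(A) = H(0.76) = 0.7950 bits
H(B) = H(0.54) = 0.9954 bits

Distribution B (p=0.54) is closer to uniform (p=0.5), so it has higher entropy.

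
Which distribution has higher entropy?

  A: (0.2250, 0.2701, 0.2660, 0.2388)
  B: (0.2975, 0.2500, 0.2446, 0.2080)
A

Both distributions are close to uniform, making this a harder comparison.

H(A) = 1.9959 bits
H(B) = 1.9884 bits

The distribution closer to uniform has higher entropy.
Answer: A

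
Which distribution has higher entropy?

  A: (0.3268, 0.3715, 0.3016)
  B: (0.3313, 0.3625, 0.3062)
B

Both distributions are close to uniform, making this a harder comparison.

H(A) = 1.5796 bits
H(B) = 1.5815 bits

The distribution closer to uniform has higher entropy.
Answer: B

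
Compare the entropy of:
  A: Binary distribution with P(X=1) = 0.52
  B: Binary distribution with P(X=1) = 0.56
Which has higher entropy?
A

For binary distributions, entropy is maximized at p=0.5 and decreases as p moves toward 0 or 1.

H(A) = H(0.52) = 0.9988 bits
H(B) = H(0.56) = 0.9896 bits

Distribution A (p=0.52) is closer to uniform (p=0.5), so it has higher entropy.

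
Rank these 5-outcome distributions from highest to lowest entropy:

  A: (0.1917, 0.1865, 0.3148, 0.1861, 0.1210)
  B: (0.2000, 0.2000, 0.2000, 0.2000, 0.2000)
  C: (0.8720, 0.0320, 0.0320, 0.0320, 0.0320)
B > A > C

Key insight: Entropy is maximized by uniform distributions and minimized by concentrated distributions.

- Uniform distributions have maximum entropy log₂(5) = 2.3219 bits
- The more "peaked" or concentrated a distribution, the lower its entropy

Entropies:
  H(A) = 2.2537 bits
  H(B) = 2.3219 bits
  H(C) = 0.8079 bits

Ranking: B > A > C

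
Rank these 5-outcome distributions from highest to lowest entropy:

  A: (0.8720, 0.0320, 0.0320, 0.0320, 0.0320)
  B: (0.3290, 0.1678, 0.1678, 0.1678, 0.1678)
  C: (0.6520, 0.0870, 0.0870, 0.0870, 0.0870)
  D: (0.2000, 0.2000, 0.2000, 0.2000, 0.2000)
D > B > C > A

Key insight: Entropy is maximized by uniform distributions and minimized by concentrated distributions.

Entropies:
  H(A) = 0.8079 bits
  H(B) = 2.2559 bits
  H(C) = 1.6283 bits
  H(D) = 2.3219 bits

Ranking: D > B > C > A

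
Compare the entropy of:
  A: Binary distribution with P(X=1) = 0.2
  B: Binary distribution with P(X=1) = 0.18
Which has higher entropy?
A

For binary distributions, entropy is maximized at p=0.5 and decreases as p moves toward 0 or 1.

H(A) = H(0.2) = 0.7219 bits
H(B) = H(0.18) = 0.6801 bits

Distribution A (p=0.2) is closer to uniform (p=0.5), so it has higher entropy.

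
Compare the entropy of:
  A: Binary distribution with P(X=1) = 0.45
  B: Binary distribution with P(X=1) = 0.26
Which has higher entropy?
A

For binary distributions, entropy is maximized at p=0.5 and decreases as p moves toward 0 or 1.

H(A) = H(0.45) = 0.9928 bits
H(B) = H(0.26) = 0.8267 bits

Distribution A (p=0.45) is closer to uniform (p=0.5), so it has higher entropy.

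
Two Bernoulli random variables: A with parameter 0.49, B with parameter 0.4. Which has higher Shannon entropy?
A

For binary distributions, entropy is maximized at p=0.5 and decreases as p moves toward 0 or 1.

H(A) = H(0.49) = 0.9997 bits
H(B) = H(0.4) = 0.9710 bits

Distribution A (p=0.49) is closer to uniform (p=0.5), so it has higher entropy.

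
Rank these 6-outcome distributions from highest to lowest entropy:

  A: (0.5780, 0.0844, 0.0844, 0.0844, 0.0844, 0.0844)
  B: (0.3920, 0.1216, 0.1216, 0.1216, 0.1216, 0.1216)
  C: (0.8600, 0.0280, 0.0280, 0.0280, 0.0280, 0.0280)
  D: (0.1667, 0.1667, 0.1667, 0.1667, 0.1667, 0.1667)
D > B > A > C

Key insight: Entropy is maximized by uniform distributions and minimized by concentrated distributions.

Entropies:
  H(A) = 1.9622 bits
  H(B) = 2.3778 bits
  H(C) = 0.9093 bits
  H(D) = 2.5850 bits

Ranking: D > B > A > C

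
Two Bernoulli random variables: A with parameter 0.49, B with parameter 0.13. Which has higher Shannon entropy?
A

For binary distributions, entropy is maximized at p=0.5 and decreases as p moves toward 0 or 1.

H(A) = H(0.49) = 0.9997 bits
H(B) = H(0.13) = 0.5574 bits

Distribution A (p=0.49) is closer to uniform (p=0.5), so it has higher entropy.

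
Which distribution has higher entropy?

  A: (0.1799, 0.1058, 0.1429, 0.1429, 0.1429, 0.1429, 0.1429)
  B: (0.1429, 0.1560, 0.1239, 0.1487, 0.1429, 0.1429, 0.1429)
B

Both distributions are close to uniform, making this a harder comparison.

H(A) = 2.7933 bits
H(B) = 2.8044 bits

The distribution closer to uniform has higher entropy.
Answer: B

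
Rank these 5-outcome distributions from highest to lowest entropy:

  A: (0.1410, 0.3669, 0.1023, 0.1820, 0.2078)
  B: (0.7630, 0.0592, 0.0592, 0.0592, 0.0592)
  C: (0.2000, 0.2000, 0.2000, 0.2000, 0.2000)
C > A > B

Key insight: Entropy is maximized by uniform distributions and minimized by concentrated distributions.

- Uniform distributions have maximum entropy log₂(5) = 2.3219 bits
- The more "peaked" or concentrated a distribution, the lower its entropy

Entropies:
  H(A) = 2.1841 bits
  H(B) = 1.2640 bits
  H(C) = 2.3219 bits

Ranking: C > A > B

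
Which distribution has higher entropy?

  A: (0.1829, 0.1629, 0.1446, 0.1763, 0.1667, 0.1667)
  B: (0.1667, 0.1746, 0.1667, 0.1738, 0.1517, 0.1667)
B

Both distributions are close to uniform, making this a harder comparison.

H(A) = 2.5812 bits
H(B) = 2.5835 bits

The distribution closer to uniform has higher entropy.
Answer: B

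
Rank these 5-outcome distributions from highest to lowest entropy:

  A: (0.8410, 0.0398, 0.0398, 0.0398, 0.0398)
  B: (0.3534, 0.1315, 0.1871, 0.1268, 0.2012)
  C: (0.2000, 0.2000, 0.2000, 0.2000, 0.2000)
C > B > A

Key insight: Entropy is maximized by uniform distributions and minimized by concentrated distributions.

- Uniform distributions have maximum entropy log₂(5) = 2.3219 bits
- The more "peaked" or concentrated a distribution, the lower its entropy

Entropies:
  H(A) = 0.9499 bits
  H(B) = 2.2109 bits
  H(C) = 2.3219 bits

Ranking: C > B > A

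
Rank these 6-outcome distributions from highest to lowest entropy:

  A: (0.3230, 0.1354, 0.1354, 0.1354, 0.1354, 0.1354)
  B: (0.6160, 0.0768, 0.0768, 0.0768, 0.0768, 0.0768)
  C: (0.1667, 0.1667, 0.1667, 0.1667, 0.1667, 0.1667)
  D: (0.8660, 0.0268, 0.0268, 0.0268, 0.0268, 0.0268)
C > A > B > D

Key insight: Entropy is maximized by uniform distributions and minimized by concentrated distributions.

Entropies:
  H(A) = 2.4796 bits
  H(B) = 1.8524 bits
  H(C) = 2.5850 bits
  H(D) = 0.8794 bits

Ranking: C > A > B > D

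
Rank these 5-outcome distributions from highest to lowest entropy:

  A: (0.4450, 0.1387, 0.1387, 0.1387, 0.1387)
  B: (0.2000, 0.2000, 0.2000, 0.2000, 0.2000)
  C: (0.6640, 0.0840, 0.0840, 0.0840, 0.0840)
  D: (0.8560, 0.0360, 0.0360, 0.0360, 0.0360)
B > A > C > D

Key insight: Entropy is maximized by uniform distributions and minimized by concentrated distributions.

Entropies:
  H(A) = 2.1013 bits
  H(B) = 2.3219 bits
  H(C) = 1.5929 bits
  H(D) = 0.8826 bits

Ranking: B > A > C > D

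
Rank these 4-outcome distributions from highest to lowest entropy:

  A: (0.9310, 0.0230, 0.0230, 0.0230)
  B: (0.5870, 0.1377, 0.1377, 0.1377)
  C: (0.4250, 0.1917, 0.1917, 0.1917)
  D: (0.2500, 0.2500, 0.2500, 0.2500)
D > C > B > A

Key insight: Entropy is maximized by uniform distributions and minimized by concentrated distributions.

Entropies:
  H(A) = 0.4715 bits
  H(B) = 1.6326 bits
  H(C) = 1.8951 bits
  H(D) = 2.0000 bits

Ranking: D > C > B > A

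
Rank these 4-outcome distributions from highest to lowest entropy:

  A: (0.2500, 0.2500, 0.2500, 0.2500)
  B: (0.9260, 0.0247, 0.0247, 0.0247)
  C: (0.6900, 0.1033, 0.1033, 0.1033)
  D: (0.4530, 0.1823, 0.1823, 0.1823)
A > D > C > B

Key insight: Entropy is maximized by uniform distributions and minimized by concentrated distributions.

Entropies:
  H(A) = 2.0000 bits
  H(B) = 0.4980 bits
  H(C) = 1.3845 bits
  H(D) = 1.8606 bits

Ranking: A > D > C > B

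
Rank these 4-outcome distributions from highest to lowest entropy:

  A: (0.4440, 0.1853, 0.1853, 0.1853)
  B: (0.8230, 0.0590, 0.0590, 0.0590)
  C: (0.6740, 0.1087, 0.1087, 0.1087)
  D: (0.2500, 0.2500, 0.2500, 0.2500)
D > A > C > B

Key insight: Entropy is maximized by uniform distributions and minimized by concentrated distributions.

Entropies:
  H(A) = 1.8722 bits
  H(B) = 0.9540 bits
  H(C) = 1.4275 bits
  H(D) = 2.0000 bits

Ranking: D > A > C > B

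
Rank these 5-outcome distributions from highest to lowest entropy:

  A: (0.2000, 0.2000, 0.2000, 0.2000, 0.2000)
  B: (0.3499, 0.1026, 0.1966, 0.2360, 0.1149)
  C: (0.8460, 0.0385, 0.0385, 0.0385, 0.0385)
A > B > C

Key insight: Entropy is maximized by uniform distributions and minimized by concentrated distributions.

- Uniform distributions have maximum entropy log₂(5) = 2.3219 bits
- The more "peaked" or concentrated a distribution, the lower its entropy

Entropies:
  H(A) = 2.3219 bits
  H(B) = 2.1787 bits
  H(C) = 0.9278 bits

Ranking: A > B > C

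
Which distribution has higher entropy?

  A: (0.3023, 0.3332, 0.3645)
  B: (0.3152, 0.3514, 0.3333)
B

Both distributions are close to uniform, making this a harder comparison.

H(A) = 1.5808 bits
H(B) = 1.5835 bits

The distribution closer to uniform has higher entropy.
Answer: B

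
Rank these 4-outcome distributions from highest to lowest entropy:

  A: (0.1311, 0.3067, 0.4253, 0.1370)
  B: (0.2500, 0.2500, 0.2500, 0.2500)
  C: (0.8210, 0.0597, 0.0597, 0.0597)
B > A > C

Key insight: Entropy is maximized by uniform distributions and minimized by concentrated distributions.

- Uniform distributions have maximum entropy log₂(4) = 2.0000 bits
- The more "peaked" or concentrated a distribution, the lower its entropy

Entropies:
  H(A) = 1.8246 bits
  H(B) = 2.0000 bits
  H(C) = 0.9616 bits

Ranking: B > A > C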